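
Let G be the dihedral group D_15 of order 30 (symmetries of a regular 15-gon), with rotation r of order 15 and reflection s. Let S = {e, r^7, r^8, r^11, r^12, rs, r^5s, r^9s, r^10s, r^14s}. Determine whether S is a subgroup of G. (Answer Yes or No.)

No

r^11 ∈ S but its inverse r^4 ∉ S, so S is not a subgroup.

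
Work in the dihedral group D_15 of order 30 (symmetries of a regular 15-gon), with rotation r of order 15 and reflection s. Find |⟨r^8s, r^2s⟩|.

|⟨r^8s⟩| = 2 and |⟨r^2s⟩| = 2, so |H| is a multiple of lcm(2, 2) = 2 and divides |G| = 30.
Closing under the operation: H = {e, r^3, r^6, r^9, r^12, r^2s, r^5s, r^8s, r^11s, r^14s}, so |H| = 10.

10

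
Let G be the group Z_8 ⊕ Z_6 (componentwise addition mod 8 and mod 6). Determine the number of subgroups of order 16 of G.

|G| = 48 and 16 | 48, so subgroups of order 16 are possible by Lagrange.
The subgroups of order 16 are: {(0,0), (0,3), (1,0), (1,3), (2,0), (2,3), (3,0), (3,3), (4,0), (4,3), (5,0), (5,3), (6,0), (6,3), (7,0), (7,3)}.
So G has 1 subgroup of order 16.

1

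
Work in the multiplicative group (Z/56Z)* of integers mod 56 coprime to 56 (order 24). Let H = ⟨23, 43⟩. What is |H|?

12

|⟨23⟩| = 6 and |⟨43⟩| = 2, so |H| is a multiple of lcm(6, 2) = 6 and divides |G| = 24.
Closing under the operation: H = {1, 9, 11, 15, 23, 25, 29, 37, 39, 43, 51, 53}, so |H| = 12.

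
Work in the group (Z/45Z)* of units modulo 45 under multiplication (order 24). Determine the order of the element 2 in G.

Compute successive powers of 2 mod 45: 2, 4, 8, 16, 32, 19, 38, 31, …; 2^12 ≡ 1 (mod 45).
So |⟨2⟩| = 12.

12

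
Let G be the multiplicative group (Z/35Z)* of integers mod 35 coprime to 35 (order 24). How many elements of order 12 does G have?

The elements of order 12 are: 2, 3, 12, 17, 18, 23, 32, 33.
That's 8.

8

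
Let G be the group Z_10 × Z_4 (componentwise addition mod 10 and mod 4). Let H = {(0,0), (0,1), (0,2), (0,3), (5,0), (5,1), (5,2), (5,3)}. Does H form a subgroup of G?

|H| = 8 divides |G| = 40, consistent with Lagrange.
H contains the identity, every element's inverse is in H, and H is closed under +: it is a subgroup.

Yes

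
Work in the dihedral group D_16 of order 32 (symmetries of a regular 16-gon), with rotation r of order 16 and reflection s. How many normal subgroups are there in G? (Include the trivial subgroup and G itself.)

G has 36 subgroups. Checking conjugation-invariance by order — order 1: 1/1 normal; order 2: 1/17 normal; order 4: 1/9 normal; order 8: 1/5 normal; order 16: 3/3 normal; order 32: 1/1 normal.
Total normal subgroups: 8.

8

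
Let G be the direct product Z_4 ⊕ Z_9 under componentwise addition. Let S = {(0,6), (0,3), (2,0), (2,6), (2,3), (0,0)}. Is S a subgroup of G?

|S| = 6 divides |G| = 36, consistent with Lagrange.
S contains the identity, every element's inverse is in S, and S is closed under +: it is a subgroup.
In fact S = ⟨(2,3)⟩.

Yes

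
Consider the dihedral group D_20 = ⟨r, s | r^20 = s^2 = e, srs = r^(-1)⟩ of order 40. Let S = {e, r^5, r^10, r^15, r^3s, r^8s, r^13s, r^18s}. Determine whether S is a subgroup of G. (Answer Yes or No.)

Yes

|S| = 8 divides |G| = 40, consistent with Lagrange.
S contains the identity, every element's inverse is in S, and S is closed under ·: it is a subgroup.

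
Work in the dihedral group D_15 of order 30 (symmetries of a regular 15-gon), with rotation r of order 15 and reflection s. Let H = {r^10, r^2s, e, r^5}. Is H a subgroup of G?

|H| = 4 does not divide |G| = 30, so by Lagrange H is not a subgroup.

No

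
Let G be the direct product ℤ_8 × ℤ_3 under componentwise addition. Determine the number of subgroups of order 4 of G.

1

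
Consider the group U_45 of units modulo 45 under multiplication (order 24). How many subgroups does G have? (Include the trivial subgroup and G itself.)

16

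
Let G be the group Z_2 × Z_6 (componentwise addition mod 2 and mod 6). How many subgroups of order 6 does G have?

3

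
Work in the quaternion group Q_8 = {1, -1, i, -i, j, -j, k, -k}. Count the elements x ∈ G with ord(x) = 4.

The elements of order 4 are: i, -i, j, -j, k, -k.
That's 6.

6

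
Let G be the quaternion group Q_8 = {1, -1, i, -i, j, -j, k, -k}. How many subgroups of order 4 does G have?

|G| = 8 and 4 | 8, so subgroups of order 4 are possible by Lagrange.
The subgroups of order 4 are: {1, -1, i, -i}; {1, -1, j, -j}; {1, -1, k, -k}.
So G has 3 subgroups of order 4.

3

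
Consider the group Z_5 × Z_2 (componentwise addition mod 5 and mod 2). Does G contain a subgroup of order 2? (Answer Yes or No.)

2 | 10. A subgroup of order 2 is {(0,0), (0,1)}.

Yes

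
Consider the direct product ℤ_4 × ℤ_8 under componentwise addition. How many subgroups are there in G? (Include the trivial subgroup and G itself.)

22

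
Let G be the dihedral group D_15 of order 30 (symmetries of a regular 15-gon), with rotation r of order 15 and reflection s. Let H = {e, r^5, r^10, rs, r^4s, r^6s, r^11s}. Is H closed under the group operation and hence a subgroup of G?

No

|H| = 7 does not divide |G| = 30, so by Lagrange H is not a subgroup.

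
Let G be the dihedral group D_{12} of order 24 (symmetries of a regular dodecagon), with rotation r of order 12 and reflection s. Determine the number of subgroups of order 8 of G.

3

|G| = 24 and 8 | 24, so subgroups of order 8 are possible by Lagrange.
The subgroups of order 8 are: {e, r^3, r^6, r^9, rs, r^4s, r^7s, r^10s}; {e, r^3, r^6, r^9, r^2s, r^5s, r^8s, r^11s}; {e, r^3, r^6, r^9, s, r^3s, r^6s, r^9s}.
So G has 3 subgroups of order 8.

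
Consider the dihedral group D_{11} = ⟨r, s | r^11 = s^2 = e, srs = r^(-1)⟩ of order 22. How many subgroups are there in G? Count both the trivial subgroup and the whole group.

|G| = 22, so by Lagrange every subgroup order divides 22. Divisors: 1, 2, 11, 22.
Subgroups by order — order 1: 1; order 2: 11; order 11: 1; order 22: 1.
Total: 1 + 11 + 1 + 1 = 14.

14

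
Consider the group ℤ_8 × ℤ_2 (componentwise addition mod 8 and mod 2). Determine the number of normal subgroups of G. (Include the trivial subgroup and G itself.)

11

G is abelian, so every subgroup is normal.
G has 11 subgroups in total, hence 11 normal subgroups.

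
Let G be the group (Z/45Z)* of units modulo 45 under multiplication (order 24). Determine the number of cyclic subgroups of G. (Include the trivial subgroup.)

Group the elements of G by the cyclic subgroup they generate; each cyclic subgroup of order d accounts for φ(d) elements.
Cyclic subgroups by order — order 1: 1; order 2: 3; order 3: 1; order 4: 2; order 6: 3; order 12: 2.
Total: 12.

12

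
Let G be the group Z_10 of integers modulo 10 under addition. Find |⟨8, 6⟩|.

5

|⟨8⟩| = 5 and |⟨6⟩| = 5, so |H| is a multiple of lcm(5, 5) = 5 and divides |G| = 10.
Closing under the operation: H = {0, 2, 4, 6, 8}, so |H| = 5.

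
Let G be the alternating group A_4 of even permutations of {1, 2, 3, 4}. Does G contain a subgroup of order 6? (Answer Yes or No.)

No

6 | 12, so Lagrange does not rule it out; but checking all subgroups of G, none has order 6.
(A_4 is the standard example that the converse of Lagrange fails.)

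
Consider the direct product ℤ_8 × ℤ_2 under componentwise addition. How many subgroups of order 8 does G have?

3

|G| = 16 and 8 | 16, so subgroups of order 8 are possible by Lagrange.
The subgroups of order 8 are: {(0,0), (0,1), (2,0), (2,1), (4,0), (4,1), (6,0), (6,1)}; {(0,0), (1,0), (2,0), (3,0), (4,0), (5,0), (6,0), (7,0)}; {(0,0), (1,1), (2,0), (3,1), (4,0), (5,1), (6,0), (7,1)}.
So G has 3 subgroups of order 8.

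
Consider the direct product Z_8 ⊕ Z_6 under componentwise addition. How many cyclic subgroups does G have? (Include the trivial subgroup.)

16

Group the elements of G by the cyclic subgroup they generate; each cyclic subgroup of order d accounts for φ(d) elements.
Cyclic subgroups by order — order 1: 1; order 2: 3; order 3: 1; order 4: 2; order 6: 3; order 8: 2; order 12: 2; order 24: 2.
Total: 16.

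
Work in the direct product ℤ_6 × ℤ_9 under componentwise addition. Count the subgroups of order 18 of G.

4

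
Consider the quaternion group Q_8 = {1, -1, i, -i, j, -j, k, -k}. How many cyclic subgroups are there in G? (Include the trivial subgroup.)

A cyclic subgroup of order d is generated by each of its φ(d) elements of order d, so the cyclic subgroups of order d number (#elements of order d)/φ(d).
Cyclic subgroups by order — order 1: 1; order 2: 1; order 4: 3.
Total: 5.

5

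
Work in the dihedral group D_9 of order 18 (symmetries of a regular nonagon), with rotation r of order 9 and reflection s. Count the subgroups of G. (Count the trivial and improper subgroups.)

|G| = 18, so by Lagrange every subgroup order divides 18. Divisors: 1, 2, 3, 6, 9, 18.
Subgroups by order — order 1: 1; order 2: 9; order 3: 1; order 6: 3; order 9: 1; order 18: 1.
Total: 1 + 9 + 1 + 3 + 1 + 1 = 16.

16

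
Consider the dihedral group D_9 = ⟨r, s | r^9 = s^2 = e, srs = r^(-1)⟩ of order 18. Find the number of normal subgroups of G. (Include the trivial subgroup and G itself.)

4

G has 16 subgroups. Checking conjugation-invariance by order — order 1: 1/1 normal; order 2: 0/9 normal; order 3: 1/1 normal; order 6: 0/3 normal; order 9: 1/1 normal; order 18: 1/1 normal.
Total normal subgroups: 4.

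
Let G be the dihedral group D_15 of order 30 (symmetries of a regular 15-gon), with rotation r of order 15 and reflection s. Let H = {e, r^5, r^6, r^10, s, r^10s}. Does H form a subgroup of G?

No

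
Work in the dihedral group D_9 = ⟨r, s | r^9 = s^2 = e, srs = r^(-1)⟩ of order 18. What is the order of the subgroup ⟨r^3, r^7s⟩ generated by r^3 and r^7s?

6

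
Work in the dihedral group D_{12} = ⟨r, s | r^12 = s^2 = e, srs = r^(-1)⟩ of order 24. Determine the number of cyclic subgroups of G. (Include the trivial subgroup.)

18

A cyclic subgroup of order d is generated by each of its φ(d) elements of order d, so the cyclic subgroups of order d number (#elements of order d)/φ(d).
Cyclic subgroups by order — order 1: 1; order 2: 13; order 3: 1; order 4: 1; order 6: 1; order 12: 1.
Total: 18.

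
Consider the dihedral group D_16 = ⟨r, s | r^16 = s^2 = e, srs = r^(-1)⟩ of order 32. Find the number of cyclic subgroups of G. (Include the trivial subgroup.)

21

Group the elements of G by the cyclic subgroup they generate; each cyclic subgroup of order d accounts for φ(d) elements.
Cyclic subgroups by order — order 1: 1; order 2: 17; order 4: 1; order 8: 1; order 16: 1.
Total: 21.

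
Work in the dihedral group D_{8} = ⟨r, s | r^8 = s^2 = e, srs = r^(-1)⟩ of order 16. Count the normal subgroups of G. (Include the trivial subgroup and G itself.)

G has 19 subgroups. Checking conjugation-invariance by order — order 1: 1/1 normal; order 2: 1/9 normal; order 4: 1/5 normal; order 8: 3/3 normal; order 16: 1/1 normal.
Total normal subgroups: 7.

7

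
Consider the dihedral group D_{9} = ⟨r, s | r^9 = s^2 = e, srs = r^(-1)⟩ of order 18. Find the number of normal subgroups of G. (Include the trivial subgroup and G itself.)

4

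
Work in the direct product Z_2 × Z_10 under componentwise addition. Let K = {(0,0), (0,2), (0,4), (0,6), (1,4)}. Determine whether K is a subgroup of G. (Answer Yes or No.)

No

(0,2) ∈ K but its inverse (0,8) ∉ K, so K is not a subgroup.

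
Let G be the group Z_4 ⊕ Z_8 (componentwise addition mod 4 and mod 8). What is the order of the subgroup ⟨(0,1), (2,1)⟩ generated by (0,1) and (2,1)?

16

|⟨(0,1)⟩| = 8 and |⟨(2,1)⟩| = 8, so |H| is a multiple of lcm(8, 8) = 8 and divides |G| = 32.
Closing under the operation: H = {(0,0), (0,1), (0,2), (0,3), (0,4), (0,5), (0,6), (0,7), (2,0), (2,1), (2,2), (2,3), (2,4), (2,5), (2,6), (2,7)}, so |H| = 16.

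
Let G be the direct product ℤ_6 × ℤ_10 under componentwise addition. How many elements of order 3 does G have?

2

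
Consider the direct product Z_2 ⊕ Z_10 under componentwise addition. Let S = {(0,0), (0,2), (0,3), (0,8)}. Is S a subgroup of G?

No

(0,3) ∈ S but its inverse (0,7) ∉ S, so S is not a subgroup.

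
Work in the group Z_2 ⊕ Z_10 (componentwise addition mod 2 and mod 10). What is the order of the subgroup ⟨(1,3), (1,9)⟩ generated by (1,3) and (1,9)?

|⟨(1,3)⟩| = 10 and |⟨(1,9)⟩| = 10, so |H| is a multiple of lcm(10, 10) = 10 and divides |G| = 20.
Closing under the operation: H = {(0,0), (0,2), (0,4), (0,6), (0,8), (1,1), (1,3), (1,5), (1,7), (1,9)}, so |H| = 10.

10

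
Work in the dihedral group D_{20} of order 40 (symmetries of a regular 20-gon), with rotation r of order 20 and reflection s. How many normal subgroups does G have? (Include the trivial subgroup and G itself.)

9

G has 48 subgroups. Checking conjugation-invariance by order — order 1: 1/1 normal; order 2: 1/21 normal; order 4: 1/11 normal; order 5: 1/1 normal; order 8: 0/5 normal; order 10: 1/5 normal; order 20: 3/3 normal; order 40: 1/1 normal.
Total normal subgroups: 9.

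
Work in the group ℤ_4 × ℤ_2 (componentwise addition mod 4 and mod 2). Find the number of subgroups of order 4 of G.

|G| = 8 and 4 | 8, so subgroups of order 4 are possible by Lagrange.
The subgroups of order 4 are: {(0,0), (0,1), (2,0), (2,1)}; {(0,0), (1,0), (2,0), (3,0)}; {(0,0), (1,1), (2,0), (3,1)}.
So G has 3 subgroups of order 4.

3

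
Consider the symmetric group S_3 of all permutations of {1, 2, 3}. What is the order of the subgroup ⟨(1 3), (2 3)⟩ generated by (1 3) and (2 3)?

|⟨(1 3)⟩| = 2 and |⟨(2 3)⟩| = 2, so |H| is a multiple of lcm(2, 2) = 2 and divides |G| = 6.
Closing {(1 3), (2 3)} under the group operation gives all of G, so |H| = 6.

6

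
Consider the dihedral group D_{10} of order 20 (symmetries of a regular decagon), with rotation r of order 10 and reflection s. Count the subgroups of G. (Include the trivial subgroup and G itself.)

|G| = 20, so by Lagrange every subgroup order divides 20. Divisors: 1, 2, 4, 5, 10, 20.
Subgroups by order — order 1: 1; order 2: 11; order 4: 5; order 5: 1; order 10: 3; order 20: 1.
Total: 1 + 11 + 5 + 1 + 3 + 1 = 22.

22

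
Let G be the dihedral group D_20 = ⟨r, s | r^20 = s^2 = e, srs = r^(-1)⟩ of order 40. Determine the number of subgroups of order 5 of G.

1

|G| = 40 and 5 | 40, so subgroups of order 5 are possible by Lagrange.
The subgroups of order 5 are: {e, r^4, r^8, r^12, r^16}.
So G has 1 subgroup of order 5.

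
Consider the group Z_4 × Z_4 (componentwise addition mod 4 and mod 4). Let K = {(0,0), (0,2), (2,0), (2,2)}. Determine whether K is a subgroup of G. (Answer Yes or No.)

|K| = 4 divides |G| = 16, consistent with Lagrange.
K contains the identity, every element's inverse is in K, and K is closed under +: it is a subgroup.

Yes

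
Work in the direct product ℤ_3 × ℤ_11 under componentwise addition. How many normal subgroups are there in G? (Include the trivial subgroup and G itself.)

4

G is abelian, so every subgroup is normal.
G has 4 subgroups in total, hence 4 normal subgroups.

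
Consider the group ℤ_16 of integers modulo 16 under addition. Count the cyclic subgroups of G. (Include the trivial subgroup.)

A cyclic subgroup of order d is generated by each of its φ(d) elements of order d, so the cyclic subgroups of order d number (#elements of order d)/φ(d).
Cyclic subgroups by order — order 1: 1; order 2: 1; order 4: 1; order 8: 1; order 16: 1.
Total: 5.

5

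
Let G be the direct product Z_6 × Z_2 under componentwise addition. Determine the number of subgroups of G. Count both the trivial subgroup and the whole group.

|G| = 12, so by Lagrange every subgroup order divides 12. Divisors: 1, 2, 3, 4, 6, 12.
Subgroups by order — order 1: 1; order 2: 3; order 3: 1; order 4: 1; order 6: 3; order 12: 1.
Total: 1 + 3 + 1 + 1 + 3 + 1 = 10.

10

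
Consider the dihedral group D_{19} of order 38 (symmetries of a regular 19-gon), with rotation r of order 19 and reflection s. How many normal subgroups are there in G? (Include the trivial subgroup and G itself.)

3

G has 22 subgroups. Checking conjugation-invariance by order — order 1: 1/1 normal; order 2: 0/19 normal; order 19: 1/1 normal; order 38: 1/1 normal.
Total normal subgroups: 3.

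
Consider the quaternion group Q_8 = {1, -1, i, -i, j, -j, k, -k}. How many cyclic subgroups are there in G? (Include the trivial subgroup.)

Group the elements of G by the cyclic subgroup they generate; each cyclic subgroup of order d accounts for φ(d) elements.
Cyclic subgroups by order — order 1: 1; order 2: 1; order 4: 3.
Total: 5.

5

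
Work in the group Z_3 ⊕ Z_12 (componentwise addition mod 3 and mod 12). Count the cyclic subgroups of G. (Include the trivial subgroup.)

15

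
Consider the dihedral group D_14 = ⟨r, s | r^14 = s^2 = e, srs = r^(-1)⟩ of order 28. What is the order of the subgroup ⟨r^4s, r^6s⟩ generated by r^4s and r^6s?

|⟨r^4s⟩| = 2 and |⟨r^6s⟩| = 2, so |H| is a multiple of lcm(2, 2) = 2 and divides |G| = 28.
Closing under the operation: H = {e, r^2, r^4, r^6, r^8, r^10, r^12, s, r^2s, r^4s, r^6s, r^8s, r^10s, r^12s}, so |H| = 14.

14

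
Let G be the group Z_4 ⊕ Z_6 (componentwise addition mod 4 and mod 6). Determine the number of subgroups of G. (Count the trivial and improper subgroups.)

16

|G| = 24, so by Lagrange every subgroup order divides 24. Divisors: 1, 2, 3, 4, 6, 8, 12, 24.
Subgroups by order — order 1: 1; order 2: 3; order 3: 1; order 4: 3; order 6: 3; order 8: 1; order 12: 3; order 24: 1.
Total: 1 + 3 + 1 + 3 + 3 + 1 + 3 + 1 = 16.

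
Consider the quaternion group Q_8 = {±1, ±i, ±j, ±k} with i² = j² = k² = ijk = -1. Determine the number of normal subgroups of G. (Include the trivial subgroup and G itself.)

6

G has 6 subgroups. Checking conjugation-invariance by order — order 1: 1/1 normal; order 2: 1/1 normal; order 4: 3/3 normal; order 8: 1/1 normal.
Total normal subgroups: 6.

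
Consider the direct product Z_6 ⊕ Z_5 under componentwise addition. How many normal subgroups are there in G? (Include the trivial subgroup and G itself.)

8

G is abelian, so every subgroup is normal.
G has 8 subgroups in total, hence 8 normal subgroups.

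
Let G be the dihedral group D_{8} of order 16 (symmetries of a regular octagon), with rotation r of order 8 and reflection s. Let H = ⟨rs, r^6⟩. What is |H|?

8

|⟨rs⟩| = 2 and |⟨r^6⟩| = 4, so |H| is a multiple of lcm(2, 4) = 4 and divides |G| = 16.
Closing under the operation: H = {e, r^2, r^4, r^6, rs, r^3s, r^5s, r^7s}, so |H| = 8.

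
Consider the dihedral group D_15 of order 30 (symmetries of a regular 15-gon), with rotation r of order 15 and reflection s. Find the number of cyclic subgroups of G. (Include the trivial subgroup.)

19

Group the elements of G by the cyclic subgroup they generate; each cyclic subgroup of order d accounts for φ(d) elements.
Cyclic subgroups by order — order 1: 1; order 2: 15; order 3: 1; order 5: 1; order 15: 1.
Total: 19.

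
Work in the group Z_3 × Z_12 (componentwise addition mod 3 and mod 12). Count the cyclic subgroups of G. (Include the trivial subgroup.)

Each element a generates a cyclic subgroup ⟨a⟩; distinct elements may generate the same one (a cyclic group of order d has φ(d) generators).
Cyclic subgroups by order — order 1: 1; order 2: 1; order 3: 4; order 4: 1; order 6: 4; order 12: 4.
Total: 15.

15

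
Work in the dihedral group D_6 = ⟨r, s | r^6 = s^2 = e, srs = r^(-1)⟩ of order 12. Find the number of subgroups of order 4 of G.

3

|G| = 12 and 4 | 12, so subgroups of order 4 are possible by Lagrange.
The subgroups of order 4 are: {e, r^3, r^2s, r^5s}; {e, r^3, s, r^3s}; {e, r^3, rs, r^4s}.
So G has 3 subgroups of order 4.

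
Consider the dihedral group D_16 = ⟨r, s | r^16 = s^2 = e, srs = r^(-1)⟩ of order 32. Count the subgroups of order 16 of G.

3

|G| = 32 and 16 | 32, so subgroups of order 16 are possible by Lagrange.
The subgroups of order 16 are: {e, r, r^2, r^3, r^4, r^5, r^6, r^7, r^8, r^9, r^10, r^11, r^12, r^13, r^14, r^15}; {e, r^2, r^4, r^6, r^8, r^10, r^12, r^14, s, r^2s, r^4s, r^6s, r^8s, r^10s, r^12s, r^14s}; {e, r^2, r^4, r^6, r^8, r^10, r^12, r^14, rs, r^3s, r^5s, r^7s, r^9s, r^11s, r^13s, r^15s}.
So G has 3 subgroups of order 16.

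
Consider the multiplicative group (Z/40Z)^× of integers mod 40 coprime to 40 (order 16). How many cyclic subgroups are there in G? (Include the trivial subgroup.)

12

Group the elements of G by the cyclic subgroup they generate; each cyclic subgroup of order d accounts for φ(d) elements.
Cyclic subgroups by order — order 1: 1; order 2: 7; order 4: 4.
Total: 12.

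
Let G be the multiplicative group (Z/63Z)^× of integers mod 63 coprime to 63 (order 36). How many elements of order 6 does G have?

Enumerating element orders in G gives 24 elements of order 6.

24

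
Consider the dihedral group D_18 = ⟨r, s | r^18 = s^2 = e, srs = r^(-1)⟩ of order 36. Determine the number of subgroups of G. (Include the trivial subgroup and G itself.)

45

|G| = 36, so by Lagrange every subgroup order divides 36. Divisors: 1, 2, 3, 4, 6, 9, 12, 18, 36.
Subgroups by order — order 1: 1; order 2: 19; order 3: 1; order 4: 9; order 6: 7; order 9: 1; order 12: 3; order 18: 3; order 36: 1.
Total: 1 + 19 + 1 + 9 + 7 + 1 + 3 + 3 + 1 = 45.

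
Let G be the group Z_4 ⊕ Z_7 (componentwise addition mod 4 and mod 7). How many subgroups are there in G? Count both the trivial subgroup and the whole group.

|G| = 28, so by Lagrange every subgroup order divides 28. Divisors: 1, 2, 4, 7, 14, 28.
Subgroups by order — order 1: 1; order 2: 1; order 4: 1; order 7: 1; order 14: 1; order 28: 1.
Total: 1 + 1 + 1 + 1 + 1 + 1 = 6.

6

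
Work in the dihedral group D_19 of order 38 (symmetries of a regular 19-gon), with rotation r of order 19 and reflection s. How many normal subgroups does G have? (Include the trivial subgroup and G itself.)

G has 22 subgroups. Checking conjugation-invariance by order — order 1: 1/1 normal; order 2: 0/19 normal; order 19: 1/1 normal; order 38: 1/1 normal.
Total normal subgroups: 3.

3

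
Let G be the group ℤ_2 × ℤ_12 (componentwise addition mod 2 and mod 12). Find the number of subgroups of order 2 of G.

|G| = 24 and 2 | 24, so subgroups of order 2 are possible by Lagrange.
The subgroups of order 2 are: {(0,0), (0,6)}; {(0,0), (1,0)}; {(0,0), (1,6)}.
So G has 3 subgroups of order 2.

3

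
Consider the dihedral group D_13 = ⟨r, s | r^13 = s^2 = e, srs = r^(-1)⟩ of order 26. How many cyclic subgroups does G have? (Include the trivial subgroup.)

Group the elements of G by the cyclic subgroup they generate; each cyclic subgroup of order d accounts for φ(d) elements.
Cyclic subgroups by order — order 1: 1; order 2: 13; order 13: 1.
Total: 15.

15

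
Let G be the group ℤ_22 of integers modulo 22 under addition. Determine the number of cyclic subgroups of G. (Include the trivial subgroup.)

Each element a generates a cyclic subgroup ⟨a⟩; distinct elements may generate the same one (a cyclic group of order d has φ(d) generators).
Cyclic subgroups by order — order 1: 1; order 2: 1; order 11: 1; order 22: 1.
Total: 4.

4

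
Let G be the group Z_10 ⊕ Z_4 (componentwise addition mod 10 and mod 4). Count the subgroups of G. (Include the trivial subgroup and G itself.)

|G| = 40, so by Lagrange every subgroup order divides 40. Divisors: 1, 2, 4, 5, 8, 10, 20, 40.
Subgroups by order — order 1: 1; order 2: 3; order 4: 3; order 5: 1; order 8: 1; order 10: 3; order 20: 3; order 40: 1.
Total: 1 + 3 + 3 + 1 + 1 + 3 + 3 + 1 = 16.

16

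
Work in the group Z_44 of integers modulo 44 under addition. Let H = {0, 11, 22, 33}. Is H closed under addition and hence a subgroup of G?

Yes

|H| = 4 divides |G| = 44, consistent with Lagrange.
H contains the identity, every element's inverse is in H, and H is closed under +: it is a subgroup.
In fact H = ⟨33⟩.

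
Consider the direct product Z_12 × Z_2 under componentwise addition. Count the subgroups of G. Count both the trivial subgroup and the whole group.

|G| = 24, so by Lagrange every subgroup order divides 24. Divisors: 1, 2, 3, 4, 6, 8, 12, 24.
Subgroups by order — order 1: 1; order 2: 3; order 3: 1; order 4: 3; order 6: 3; order 8: 1; order 12: 3; order 24: 1.
Total: 1 + 3 + 1 + 3 + 3 + 1 + 3 + 1 = 16.

16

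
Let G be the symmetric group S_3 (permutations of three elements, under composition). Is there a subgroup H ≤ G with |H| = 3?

Yes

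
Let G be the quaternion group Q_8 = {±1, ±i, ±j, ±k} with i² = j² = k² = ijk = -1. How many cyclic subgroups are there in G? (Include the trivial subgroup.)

A cyclic subgroup of order d is generated by each of its φ(d) elements of order d, so the cyclic subgroups of order d number (#elements of order d)/φ(d).
Cyclic subgroups by order — order 1: 1; order 2: 1; order 4: 3.
Total: 5.

5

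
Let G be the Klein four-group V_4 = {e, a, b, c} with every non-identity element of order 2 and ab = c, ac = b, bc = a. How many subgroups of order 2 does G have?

3

|G| = 4 and 2 | 4, so subgroups of order 2 are possible by Lagrange.
The subgroups of order 2 are: {e, a}; {e, b}; {e, c}.
So G has 3 subgroups of order 2.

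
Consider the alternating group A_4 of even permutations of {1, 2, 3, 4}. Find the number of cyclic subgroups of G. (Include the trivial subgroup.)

8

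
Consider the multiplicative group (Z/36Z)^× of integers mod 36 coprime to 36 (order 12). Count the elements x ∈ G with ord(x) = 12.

0

No element of G has order 12 (even though 12 | 12).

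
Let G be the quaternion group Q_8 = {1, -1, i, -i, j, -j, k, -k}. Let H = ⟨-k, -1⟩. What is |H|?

4

|⟨-k⟩| = 4 and |⟨-1⟩| = 2, so |H| is a multiple of lcm(4, 2) = 4 and divides |G| = 8.
Closing under the operation: H = {1, -1, k, -k}, so |H| = 4.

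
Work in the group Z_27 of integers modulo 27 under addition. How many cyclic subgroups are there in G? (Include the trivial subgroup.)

4

A cyclic subgroup of order d is generated by each of its φ(d) elements of order d, so the cyclic subgroups of order d number (#elements of order d)/φ(d).
Cyclic subgroups by order — order 1: 1; order 3: 1; order 9: 1; order 27: 1.
Total: 4.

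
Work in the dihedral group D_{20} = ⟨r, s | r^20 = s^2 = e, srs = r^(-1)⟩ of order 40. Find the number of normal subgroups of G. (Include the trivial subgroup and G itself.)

9

G has 48 subgroups. Checking conjugation-invariance by order — order 1: 1/1 normal; order 2: 1/21 normal; order 4: 1/11 normal; order 5: 1/1 normal; order 8: 0/5 normal; order 10: 1/5 normal; order 20: 3/3 normal; order 40: 1/1 normal.
Total normal subgroups: 9.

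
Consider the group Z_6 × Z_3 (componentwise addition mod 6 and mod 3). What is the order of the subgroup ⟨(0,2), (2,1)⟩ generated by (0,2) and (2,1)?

9

|⟨(0,2)⟩| = 3 and |⟨(2,1)⟩| = 3, so |H| is a multiple of lcm(3, 3) = 3 and divides |G| = 18.
Closing under the operation: H = {(0,0), (0,1), (0,2), (2,0), (2,1), (2,2), (4,0), (4,1), (4,2)}, so |H| = 9.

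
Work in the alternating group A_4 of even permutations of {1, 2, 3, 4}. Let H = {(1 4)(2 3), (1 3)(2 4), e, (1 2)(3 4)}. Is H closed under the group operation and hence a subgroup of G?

|H| = 4 divides |G| = 12, consistent with Lagrange.
H contains the identity, every element's inverse is in H, and H is closed under ∘: it is a subgroup.

Yes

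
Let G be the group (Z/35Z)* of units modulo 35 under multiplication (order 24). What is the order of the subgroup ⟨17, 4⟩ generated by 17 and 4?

12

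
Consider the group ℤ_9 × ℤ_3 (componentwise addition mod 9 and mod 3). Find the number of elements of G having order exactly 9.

18

An element (a,b) has order lcm(ord(a), ord(b)); count pairs with lcm equal to 9.
Enumerating gives 18 such elements.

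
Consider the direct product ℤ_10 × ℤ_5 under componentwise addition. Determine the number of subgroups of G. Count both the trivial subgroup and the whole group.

|G| = 50, so by Lagrange every subgroup order divides 50. Divisors: 1, 2, 5, 10, 25, 50.
Subgroups by order — order 1: 1; order 2: 1; order 5: 6; order 10: 6; order 25: 1; order 50: 1.
Total: 1 + 1 + 6 + 6 + 1 + 1 = 16.

16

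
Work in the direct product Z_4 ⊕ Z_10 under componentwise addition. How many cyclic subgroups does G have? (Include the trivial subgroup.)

12

Each element a generates a cyclic subgroup ⟨a⟩; distinct elements may generate the same one (a cyclic group of order d has φ(d) generators).
Cyclic subgroups by order — order 1: 1; order 2: 3; order 4: 2; order 5: 1; order 10: 3; order 20: 2.
Total: 12.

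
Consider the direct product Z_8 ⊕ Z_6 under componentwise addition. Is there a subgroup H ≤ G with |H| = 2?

2 | 48. A subgroup of order 2 is {(0,0), (0,3)}.

Yes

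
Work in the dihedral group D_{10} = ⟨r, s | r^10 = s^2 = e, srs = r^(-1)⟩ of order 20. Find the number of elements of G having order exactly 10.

4

The elements of order 10 are: r, r^3, r^7, r^9.
That's 4.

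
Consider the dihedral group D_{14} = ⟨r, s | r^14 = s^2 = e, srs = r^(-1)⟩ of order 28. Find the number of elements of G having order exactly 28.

0

No element of G has order 28 (even though 28 | 28).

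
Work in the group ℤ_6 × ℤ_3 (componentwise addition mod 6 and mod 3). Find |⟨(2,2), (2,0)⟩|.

9

|⟨(2,2)⟩| = 3 and |⟨(2,0)⟩| = 3, so |H| is a multiple of lcm(3, 3) = 3 and divides |G| = 18.
Closing under the operation: H = {(0,0), (0,1), (0,2), (2,0), (2,1), (2,2), (4,0), (4,1), (4,2)}, so |H| = 9.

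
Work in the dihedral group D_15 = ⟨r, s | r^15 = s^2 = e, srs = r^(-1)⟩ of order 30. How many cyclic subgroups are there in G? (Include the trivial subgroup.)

19

A cyclic subgroup of order d is generated by each of its φ(d) elements of order d, so the cyclic subgroups of order d number (#elements of order d)/φ(d).
Cyclic subgroups by order — order 1: 1; order 2: 15; order 3: 1; order 5: 1; order 15: 1.
Total: 19.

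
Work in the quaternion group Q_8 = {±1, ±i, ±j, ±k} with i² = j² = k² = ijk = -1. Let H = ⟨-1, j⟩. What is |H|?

4

|⟨-1⟩| = 2 and |⟨j⟩| = 4, so |H| is a multiple of lcm(2, 4) = 4 and divides |G| = 8.
Closing under the operation: H = {1, -1, j, -j}, so |H| = 4.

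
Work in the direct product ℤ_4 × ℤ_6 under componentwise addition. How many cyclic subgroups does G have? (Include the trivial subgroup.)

12

Group the elements of G by the cyclic subgroup they generate; each cyclic subgroup of order d accounts for φ(d) elements.
Cyclic subgroups by order — order 1: 1; order 2: 3; order 3: 1; order 4: 2; order 6: 3; order 12: 2.
Total: 12.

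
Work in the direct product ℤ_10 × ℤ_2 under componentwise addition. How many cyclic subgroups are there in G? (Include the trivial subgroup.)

8

Each element a generates a cyclic subgroup ⟨a⟩; distinct elements may generate the same one (a cyclic group of order d has φ(d) generators).
Cyclic subgroups by order — order 1: 1; order 2: 3; order 5: 1; order 10: 3.
Total: 8.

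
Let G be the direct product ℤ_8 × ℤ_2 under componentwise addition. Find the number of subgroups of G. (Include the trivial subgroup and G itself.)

|G| = 16, so by Lagrange every subgroup order divides 16. Divisors: 1, 2, 4, 8, 16.
Subgroups by order — order 1: 1; order 2: 3; order 4: 3; order 8: 3; order 16: 1.
Total: 1 + 3 + 3 + 3 + 1 = 11.

11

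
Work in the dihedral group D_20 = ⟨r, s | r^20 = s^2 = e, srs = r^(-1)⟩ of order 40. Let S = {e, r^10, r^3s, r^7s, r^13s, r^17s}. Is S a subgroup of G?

No

|S| = 6 does not divide |G| = 40, so by Lagrange S is not a subgroup.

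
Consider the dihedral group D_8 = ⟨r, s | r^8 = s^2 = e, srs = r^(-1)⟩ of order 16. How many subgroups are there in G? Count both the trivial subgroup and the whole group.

19

|G| = 16, so by Lagrange every subgroup order divides 16. Divisors: 1, 2, 4, 8, 16.
Subgroups by order — order 1: 1; order 2: 9; order 4: 5; order 8: 3; order 16: 1.
Total: 1 + 9 + 5 + 3 + 1 = 19.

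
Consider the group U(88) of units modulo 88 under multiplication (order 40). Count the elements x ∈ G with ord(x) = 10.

28

Enumerating element orders in G gives 28 elements of order 10.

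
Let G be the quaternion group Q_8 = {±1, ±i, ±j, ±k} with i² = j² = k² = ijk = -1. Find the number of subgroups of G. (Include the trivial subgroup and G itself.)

|G| = 8, so by Lagrange every subgroup order divides 8. Divisors: 1, 2, 4, 8.
Subgroups by order — order 1: 1; order 2: 1; order 4: 3; order 8: 1.
Total: 1 + 1 + 3 + 1 = 6.

6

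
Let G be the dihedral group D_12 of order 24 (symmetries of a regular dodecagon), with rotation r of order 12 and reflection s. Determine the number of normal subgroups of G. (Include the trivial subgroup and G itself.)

G has 34 subgroups. Checking conjugation-invariance by order — order 1: 1/1 normal; order 2: 1/13 normal; order 3: 1/1 normal; order 4: 1/7 normal; order 6: 1/5 normal; order 8: 0/3 normal; order 12: 3/3 normal; order 24: 1/1 normal.
Total normal subgroups: 9.

9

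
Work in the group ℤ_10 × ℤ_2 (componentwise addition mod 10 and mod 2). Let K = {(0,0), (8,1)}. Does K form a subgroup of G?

(8,1) ∈ K but its inverse (2,1) ∉ K, so K is not a subgroup.

No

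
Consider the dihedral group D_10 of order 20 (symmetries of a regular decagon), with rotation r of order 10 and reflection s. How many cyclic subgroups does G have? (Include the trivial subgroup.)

Each element a generates a cyclic subgroup ⟨a⟩; distinct elements may generate the same one (a cyclic group of order d has φ(d) generators).
Cyclic subgroups by order — order 1: 1; order 2: 11; order 5: 1; order 10: 1.
Total: 14.

14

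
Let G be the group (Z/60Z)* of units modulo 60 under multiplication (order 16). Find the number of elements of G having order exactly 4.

The elements of order 4 are: 7, 13, 17, 23, 37, 43, 47, 53.
That's 8.

8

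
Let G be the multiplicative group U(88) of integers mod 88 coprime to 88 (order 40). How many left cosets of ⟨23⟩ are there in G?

20

|⟨23⟩| = 2 and |G| = 40.
By Lagrange, [G : H] = |G|/|H| = 40/2 = 20.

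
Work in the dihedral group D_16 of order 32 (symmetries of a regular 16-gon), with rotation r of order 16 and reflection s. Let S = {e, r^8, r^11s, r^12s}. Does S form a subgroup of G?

Closure fails: r^11s · r^12s = r^15 ∉ S. So S is not a subgroup.

No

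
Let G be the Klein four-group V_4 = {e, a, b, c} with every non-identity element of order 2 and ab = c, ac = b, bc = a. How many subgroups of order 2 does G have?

3

|G| = 4 and 2 | 4, so subgroups of order 2 are possible by Lagrange.
The subgroups of order 2 are: {e, a}; {e, b}; {e, c}.
So G has 3 subgroups of order 2.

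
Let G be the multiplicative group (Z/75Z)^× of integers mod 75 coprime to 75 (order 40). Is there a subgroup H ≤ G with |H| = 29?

No

29 does not divide |G| = 40, so by Lagrange no subgroup of order 29 exists.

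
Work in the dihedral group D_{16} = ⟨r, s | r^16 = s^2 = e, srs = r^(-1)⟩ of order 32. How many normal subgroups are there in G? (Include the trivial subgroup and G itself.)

G has 36 subgroups. Checking conjugation-invariance by order — order 1: 1/1 normal; order 2: 1/17 normal; order 4: 1/9 normal; order 8: 1/5 normal; order 16: 3/3 normal; order 32: 1/1 normal.
Total normal subgroups: 8.

8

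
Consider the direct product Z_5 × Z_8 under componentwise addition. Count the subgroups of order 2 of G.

1

|G| = 40 and 2 | 40, so subgroups of order 2 are possible by Lagrange.
The subgroups of order 2 are: {(0,0), (0,4)}.
So G has 1 subgroup of order 2.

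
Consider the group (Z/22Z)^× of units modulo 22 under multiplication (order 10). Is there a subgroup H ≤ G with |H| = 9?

No

9 does not divide |G| = 10, so by Lagrange no subgroup of order 9 exists.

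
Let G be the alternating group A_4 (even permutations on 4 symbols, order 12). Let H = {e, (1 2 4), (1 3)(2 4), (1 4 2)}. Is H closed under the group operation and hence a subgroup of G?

Closure fails: (1 2 4) ∘ (1 3)(2 4) = (1 3 2) ∉ H. So H is not a subgroup.

No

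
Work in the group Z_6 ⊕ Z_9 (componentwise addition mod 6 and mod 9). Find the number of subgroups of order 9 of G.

4

|G| = 54 and 9 | 54, so subgroups of order 9 are possible by Lagrange.
The subgroups of order 9 are: {(0,0), (0,1), (0,2), (0,3), (0,4), (0,5), (0,6), (0,7), (0,8)}; {(0,0), (0,3), (0,6), (2,0), (2,3), (2,6), (4,0), (4,3), (4,6)}; {(0,0), (0,3), (0,6), (2,1), (2,4), (2,7), (4,2), (4,5), (4,8)}; {(0,0), (0,3), (0,6), (2,2), (2,5), (2,8), (4,1), (4,4), (4,7)}.
So G has 4 subgroups of order 9.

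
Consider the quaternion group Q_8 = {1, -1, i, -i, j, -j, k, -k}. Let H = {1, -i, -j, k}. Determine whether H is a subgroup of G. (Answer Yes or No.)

No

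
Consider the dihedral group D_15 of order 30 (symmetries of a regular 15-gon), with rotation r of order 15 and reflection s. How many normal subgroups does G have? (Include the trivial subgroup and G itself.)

G has 28 subgroups. Checking conjugation-invariance by order — order 1: 1/1 normal; order 2: 0/15 normal; order 3: 1/1 normal; order 5: 1/1 normal; order 6: 0/5 normal; order 10: 0/3 normal; order 15: 1/1 normal; order 30: 1/1 normal.
Total normal subgroups: 5.

5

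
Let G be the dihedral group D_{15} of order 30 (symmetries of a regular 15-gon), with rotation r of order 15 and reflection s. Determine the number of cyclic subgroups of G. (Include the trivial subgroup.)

19

Each element a generates a cyclic subgroup ⟨a⟩; distinct elements may generate the same one (a cyclic group of order d has φ(d) generators).
Cyclic subgroups by order — order 1: 1; order 2: 15; order 3: 1; order 5: 1; order 15: 1.
Total: 19.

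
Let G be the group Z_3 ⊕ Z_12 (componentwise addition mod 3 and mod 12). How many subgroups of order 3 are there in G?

4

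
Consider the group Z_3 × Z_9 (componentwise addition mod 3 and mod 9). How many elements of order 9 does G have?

An element (a,b) has order lcm(ord(a), ord(b)); count pairs with lcm equal to 9.
Enumerating gives 18 such elements.

18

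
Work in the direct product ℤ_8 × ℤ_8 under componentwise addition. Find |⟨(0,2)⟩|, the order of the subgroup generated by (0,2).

The order of (0,2) in Z_8 × Z_8 is lcm(ord(0) in Z_8, ord(2) in Z_8).
ord(0) = 1 and ord(2) = 4, so |⟨(0,2)⟩| = lcm(1, 4) = 4.

4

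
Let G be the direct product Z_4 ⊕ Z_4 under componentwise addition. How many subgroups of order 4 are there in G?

7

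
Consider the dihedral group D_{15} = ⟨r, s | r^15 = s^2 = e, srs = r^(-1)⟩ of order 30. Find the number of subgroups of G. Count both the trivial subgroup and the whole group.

28

|G| = 30, so by Lagrange every subgroup order divides 30. Divisors: 1, 2, 3, 5, 6, 10, 15, 30.
Subgroups by order — order 1: 1; order 2: 15; order 3: 1; order 5: 1; order 6: 5; order 10: 3; order 15: 1; order 30: 1.
Total: 1 + 15 + 1 + 1 + 5 + 3 + 1 + 1 = 28.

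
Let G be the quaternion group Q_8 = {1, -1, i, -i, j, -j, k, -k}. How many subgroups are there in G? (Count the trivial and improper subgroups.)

|G| = 8, so by Lagrange every subgroup order divides 8. Divisors: 1, 2, 4, 8.
Subgroups by order — order 1: 1; order 2: 1; order 4: 3; order 8: 1.
Total: 1 + 1 + 3 + 1 = 6.

6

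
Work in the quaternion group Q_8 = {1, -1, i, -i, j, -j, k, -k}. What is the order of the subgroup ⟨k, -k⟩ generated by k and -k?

|⟨k⟩| = 4 and |⟨-k⟩| = 4, so |H| is a multiple of lcm(4, 4) = 4 and divides |G| = 8.
Closing under the operation: H = {1, -1, k, -k}, so |H| = 4.

4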